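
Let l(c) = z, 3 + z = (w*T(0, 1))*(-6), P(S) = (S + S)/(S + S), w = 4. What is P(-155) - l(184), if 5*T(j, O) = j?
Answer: 4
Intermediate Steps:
T(j, O) = j/5
P(S) = 1 (P(S) = (2*S)/((2*S)) = (2*S)*(1/(2*S)) = 1)
z = -3 (z = -3 + (4*((⅕)*0))*(-6) = -3 + (4*0)*(-6) = -3 + 0*(-6) = -3 + 0 = -3)
l(c) = -3
P(-155) - l(184) = 1 - 1*(-3) = 1 + 3 = 4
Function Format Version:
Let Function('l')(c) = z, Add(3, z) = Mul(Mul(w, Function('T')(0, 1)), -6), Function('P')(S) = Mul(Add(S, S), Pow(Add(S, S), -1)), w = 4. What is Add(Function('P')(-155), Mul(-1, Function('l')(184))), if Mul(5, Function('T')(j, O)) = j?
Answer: 4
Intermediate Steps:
Function('T')(j, O) = Mul(Rational(1, 5), j)
Function('P')(S) = 1 (Function('P')(S) = Mul(Mul(2, S), Pow(Mul(2, S), -1)) = Mul(Mul(2, S), Mul(Rational(1, 2), Pow(S, -1))) = 1)
z = -3 (z = Add(-3, Mul(Mul(4, Mul(Rational(1, 5), 0)), -6)) = Add(-3, Mul(Mul(4, 0), -6)) = Add(-3, Mul(0, -6)) = Add(-3, 0) = -3)
Function('l')(c) = -3
Add(Function('P')(-155), Mul(-1, Function('l')(184))) = Add(1, Mul(-1, -3)) = Add(1, 3) = 4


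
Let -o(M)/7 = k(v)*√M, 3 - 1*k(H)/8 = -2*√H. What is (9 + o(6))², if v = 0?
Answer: 169425 - 3024*√6 ≈ 1.6202e+5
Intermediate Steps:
k(H) = 24 + 16*√H (k(H) = 24 - (-16)*√H = 24 + 16*√H)
o(M) = -168*√M (o(M) = -7*(24 + 16*√0)*√M = -7*(24 + 16*0)*√M = -7*(24 + 0)*√M = -168*√M)
(9 + o(6))² = (9 - 168*√6)²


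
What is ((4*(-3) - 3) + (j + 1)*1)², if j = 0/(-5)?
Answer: 196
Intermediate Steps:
j = 0 (j = 0*(-⅕) = 0)
((4*(-3) - 3) + (j + 1)*1)² = ((4*(-3) - 3) + (0 + 1)*1)² = ((-12 - 3) + 1*1)² = (-15 + 1)² = (-14)² = 196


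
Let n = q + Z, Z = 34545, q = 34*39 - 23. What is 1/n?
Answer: 1/35848 ≈ 2.7896e-5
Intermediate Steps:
q = 1303 (q = 1326 - 23 = 1303)
n = 35848 (n = 1303 + 34545 = 35848)
1/n = 1/35848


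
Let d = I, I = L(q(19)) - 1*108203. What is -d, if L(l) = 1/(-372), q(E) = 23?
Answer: 40251517/372 ≈ 1.0820e+5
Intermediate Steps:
L(l) = -1/372
I = -40251517/372 (I = -1/372 - 1*108203 = -1/372 - 108203 = -40251517/372 ≈ -1.0820e+5)
d = -40251517/372 ≈ -1.0820e+5
-d = -1*(-40251517/372) = 40251517/372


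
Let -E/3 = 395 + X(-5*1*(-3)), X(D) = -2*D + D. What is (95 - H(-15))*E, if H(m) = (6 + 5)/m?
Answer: -109136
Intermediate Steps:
H(m) = 11/m
X(D) = -D
E = -1140 (E = -3*(395 - (-5*1)*(-3)) = -3*(395 - (-5)*(-3)) = -3*(395 - 1*15) = -3*(395 - 15) = -3*380 = -1140)
(95 - H(-15))*E = (95 - 11/(-15))*(-1140) = (95 - 11*(-1)/15)*(-1140) = (95 - 1*(-11/15))*(-1140) = (95 + 11/15)*(-1140) = (1436/15)*(-1140) = -109136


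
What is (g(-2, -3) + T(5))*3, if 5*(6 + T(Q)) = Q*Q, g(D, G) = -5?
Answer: -18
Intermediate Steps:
T(Q) = -6 + Q**2/5 (T(Q) = -6 + (Q*Q)/5 = -6 + Q**2/5)
(g(-2, -3) + T(5))*3 = (-5 + (-6 + (1/5)*5**2))*3 = (-5 + (-6 + (1/5)*25))*3 = (-5 + (-6 + 5))*3 = (-5 - 1)*3 = -6*3 = -18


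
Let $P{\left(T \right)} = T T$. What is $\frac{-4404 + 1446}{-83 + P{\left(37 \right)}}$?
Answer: $- \frac{1479}{643} \approx -2.3002$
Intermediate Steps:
$P{\left(T \right)} = T^{2}$
$\frac{-4404 + 1446}{-83 + P{\left(37 \right)}} = \frac{-4404 + 1446}{-83 + 37^{2}} = - \frac{2958}{-83 + 1369} = - \frac{2958}{1286} = \left(-2958\right) \frac{1}{1286} = - \frac{1479}{643}$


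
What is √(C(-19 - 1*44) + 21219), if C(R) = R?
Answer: 2*√5289 ≈ 145.45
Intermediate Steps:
√(C(-19 - 1*44) + 21219) = √((-19 - 1*44) + 21219) = √((-19 - 44) + 21219) = √(-63 + 21219) = √21156 = 2*√5289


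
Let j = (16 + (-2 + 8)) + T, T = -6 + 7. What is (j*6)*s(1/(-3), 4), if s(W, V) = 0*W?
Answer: 0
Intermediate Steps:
s(W, V) = 0
T = 1
j = 23 (j = (16 + (-2 + 8)) + 1 = (16 + 6) + 1 = 22 + 1 = 23)
(j*6)*s(1/(-3), 4) = (23*6)*0 = 138*0 = 0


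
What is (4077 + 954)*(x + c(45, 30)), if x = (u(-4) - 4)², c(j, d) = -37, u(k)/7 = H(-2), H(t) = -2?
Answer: 1443897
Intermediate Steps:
u(k) = -14 (u(k) = 7*(-2) = -14)
x = 324 (x = (-14 - 4)² = (-18)² = 324)
(4077 + 954)*(x + c(45, 30)) = (4077 + 954)*(324 - 37) = 5031*287 = 1443897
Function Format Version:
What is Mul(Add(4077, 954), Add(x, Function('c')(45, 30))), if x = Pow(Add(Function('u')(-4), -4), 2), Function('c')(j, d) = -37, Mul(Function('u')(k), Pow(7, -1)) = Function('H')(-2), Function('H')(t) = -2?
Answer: 1443897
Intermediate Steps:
Function('u')(k) = -14 (Function('u')(k) = Mul(7, -2) = -14)
x = 324 (x = Pow(Add(-14, -4), 2) = Pow(-18, 2) = 324)
Mul(Add(4077, 954), Add(x, Function('c')(45, 30))) = Mul(Add(4077, 954), Add(324, -37)) = Mul(5031, 287) = 1443897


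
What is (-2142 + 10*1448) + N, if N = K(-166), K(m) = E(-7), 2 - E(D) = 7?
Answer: 12333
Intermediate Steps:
E(D) = -5 (E(D) = 2 - 1*7 = 2 - 7 = -5)
K(m) = -5
N = -5
(-2142 + 10*1448) + N = (-2142 + 10*1448) - 5 = (-2142 + 14480) - 5 = 12338 - 5 = 12333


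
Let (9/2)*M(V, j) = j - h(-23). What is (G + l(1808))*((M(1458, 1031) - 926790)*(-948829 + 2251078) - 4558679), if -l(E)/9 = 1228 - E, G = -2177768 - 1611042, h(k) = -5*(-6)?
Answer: 13696136827835243590/3 ≈ 4.5654e+18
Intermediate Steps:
h(k) = 30
G = -3788810
l(E) = -11052 + 9*E (l(E) = -9*(1228 - E) = -11052 + 9*E)
M(V, j) = -20/3 + 2*j/9 (M(V, j) = 2*(j - 1*30)/9 = 2*(j - 30)/9 = 2*(-30 + j)/9 = -20/3 + 2*j/9)
(G + l(1808))*((M(1458, 1031) - 926790)*(-948829 + 2251078) - 4558679) = (-3788810 + (-11052 + 9*1808))*(((-20/3 + (2/9)*1031) - 926790)*(-948829 + 2251078) - 4558679) = (-3788810 + (-11052 + 16272))*(((-20/3 + 2062/9) - 926790)*1302249 - 4558679) = (-3788810 + 5220)*((2002/9 - 926790)*1302249 - 4558679) = -3783590*(-8339108/9*1302249 - 4558679) = -3783590*(-3619865017964/3 - 4558679) = -3783590*(-3619878694001/3) = 13696136827835243590/3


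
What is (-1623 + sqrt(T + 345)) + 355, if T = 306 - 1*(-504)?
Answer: -1268 + sqrt(1155) ≈ -1234.0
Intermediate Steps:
T = 810 (T = 306 + 504 = 810)
(-1623 + sqrt(T + 345)) + 355 = (-1623 + sqrt(810 + 345)) + 355 = (-1623 + sqrt(1155)) + 355 = -1268 + sqrt(1155)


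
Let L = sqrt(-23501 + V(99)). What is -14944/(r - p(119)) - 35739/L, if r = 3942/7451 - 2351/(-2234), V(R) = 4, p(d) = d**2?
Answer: 248750860096/235691083245 + 35739*I*sqrt(23497)/23497 ≈ 1.0554 + 233.15*I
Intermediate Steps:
r = 26323729/16645534 (r = 3942*(1/7451) - 2351*(-1/2234) = 3942/7451 + 2351/2234 = 26323729/16645534 ≈ 1.5814)
L = I*sqrt(23497) (L = sqrt(-23501 + 4) = sqrt(-23497) = I*sqrt(23497) ≈ 153.29*I)
-14944/(r - p(119)) - 35739/L = -14944/(26323729/16645534 - 1*119**2) - 35739*(-I*sqrt(23497)/23497) = -14944/(26323729/16645534 - 1*14161) - (-35739)*I*sqrt(23497)/23497 = -14944/(26323729/16645534 - 14161) + 35739*I*sqrt(23497)/23497 = -14944/(-235691083245/16645534) + 35739*I*sqrt(23497)/23497 = -14944*(-16645534/235691083245) + 35739*I*sqrt(23497)/23497 = 248750860096/235691083245 + 35739*I*sqrt(23497)/23497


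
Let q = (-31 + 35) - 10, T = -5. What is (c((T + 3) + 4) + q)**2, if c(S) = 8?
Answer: 4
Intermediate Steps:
q = -6 (q = 4 - 10 = -6)
(c((T + 3) + 4) + q)**2 = (8 - 6)**2 = 2**2 = 4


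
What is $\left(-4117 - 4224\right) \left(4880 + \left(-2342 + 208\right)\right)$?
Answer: $-22904386$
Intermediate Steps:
$\left(-4117 - 4224\right) \left(4880 + \left(-2342 + 208\right)\right) = - 8341 \left(4880 - 2134\right) = \left(-8341\right) 2746 = -22904386$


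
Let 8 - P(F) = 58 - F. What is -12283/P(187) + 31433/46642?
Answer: -568597365/6389954 ≈ -88.983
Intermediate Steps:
P(F) = -50 + F (P(F) = 8 - (58 - F) = 8 + (-58 + F) = -50 + F)
-12283/P(187) + 31433/46642 = -12283/(-50 + 187) + 31433/46642 = -12283/137 + 31433*(1/46642) = -12283*1/137 + 31433/46642 = -12283/137 + 31433/46642 = -568597365/6389954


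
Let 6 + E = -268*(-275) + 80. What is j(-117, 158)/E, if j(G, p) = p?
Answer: 79/36887 ≈ 0.0021417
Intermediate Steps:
E = 73774 (E = -6 + (-268*(-275) + 80) = -6 + (73700 + 80) = -6 + 73780 = 73774)
j(-117, 158)/E = 158/73774 = 158*(1/73774) = 79/36887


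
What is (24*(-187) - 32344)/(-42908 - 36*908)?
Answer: 9208/18899 ≈ 0.48722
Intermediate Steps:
(24*(-187) - 32344)/(-42908 - 36*908) = (-4488 - 32344)/(-42908 - 32688) = -36832/(-75596) = -36832*(-1/75596) = 9208/18899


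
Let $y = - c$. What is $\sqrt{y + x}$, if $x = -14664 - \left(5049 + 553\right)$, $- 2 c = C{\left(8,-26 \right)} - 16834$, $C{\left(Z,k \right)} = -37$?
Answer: $\frac{i \sqrt{114806}}{2} \approx 169.42 i$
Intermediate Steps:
$c = \frac{16871}{2}$ ($c = - \frac{-37 - 16834}{2} = \left(- \frac{1}{2}\right) \left(-16871\right) = \frac{16871}{2} \approx 8435.5$)
$x = -20266$ ($x = -14664 - 5602 = -20266$)
$y = - \frac{16871}{2}$ ($y = \left(-1\right) \frac{16871}{2} = - \frac{16871}{2} \approx -8435.5$)
$\sqrt{y + x} = \sqrt{- \frac{16871}{2} - 20266} = \sqrt{- \frac{57403}{2}} = \frac{i \sqrt{114806}}{2}$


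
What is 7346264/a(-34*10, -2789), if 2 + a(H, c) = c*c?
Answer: 7346264/7778519 ≈ 0.94443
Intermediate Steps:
a(H, c) = -2 + c² (a(H, c) = -2 + c*c = -2 + c²)
7346264/a(-34*10, -2789) = 7346264/(-2 + (-2789)²) = 7346264/(-2 + 7778521) = 7346264/7778519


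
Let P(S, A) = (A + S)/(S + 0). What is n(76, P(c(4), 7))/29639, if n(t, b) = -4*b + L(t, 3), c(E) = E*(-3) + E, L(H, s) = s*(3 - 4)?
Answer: -7/59278 ≈ -0.00011809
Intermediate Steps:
L(H, s) = -s (L(H, s) = s*(-1) = -s)
c(E) = -2*E (c(E) = -3*E + E = -2*E)
P(S, A) = (A + S)/S
n(t, b) = -3 - 4*b (n(t, b) = -4*b - 1*3 = -4*b - 3 = -3 - 4*b)
n(76, P(c(4), 7))/29639 = (-3 - 4*(7 - 2*4)/((-2*4)))/29639 = (-3 - 4*(7 - 8)/(-8))*(1/29639) = (-3 - (-1)*(-1)/2)*(1/29639) = (-3 - 4*1/8)*(1/29639) = (-3 - 1/2)*(1/29639) = -7/2*1/29639 = -7/59278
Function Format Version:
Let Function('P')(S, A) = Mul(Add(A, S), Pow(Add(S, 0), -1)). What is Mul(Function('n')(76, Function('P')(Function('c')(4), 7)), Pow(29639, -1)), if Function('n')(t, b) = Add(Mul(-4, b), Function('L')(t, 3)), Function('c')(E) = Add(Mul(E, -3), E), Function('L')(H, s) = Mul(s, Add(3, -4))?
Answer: Rational(-7, 59278) ≈ -0.00011809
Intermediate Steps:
Function('L')(H, s) = Mul(-1, s) (Function('L')(H, s) = Mul(s, -1) = Mul(-1, s))
Function('c')(E) = Mul(-2, E) (Function('c')(E) = Add(Mul(-3, E), E) = Mul(-2, E))
Function('P')(S, A) = Mul(Pow(S, -1), Add(A, S)) (Function('P')(S, A) = Mul(Add(A, S), Pow(S, -1)) = Mul(Pow(S, -1), Add(A, S)))
Function('n')(t, b) = Add(-3, Mul(-4, b)) (Function('n')(t, b) = Add(Mul(-4, b), Mul(-1, 3)) = Add(Mul(-4, b), -3) = Add(-3, Mul(-4, b)))
Mul(Function('n')(76, Function('P')(Function('c')(4), 7)), Pow(29639, -1)) = Mul(Add(-3, Mul(-4, Mul(Pow(Mul(-2, 4), -1), Add(7, Mul(-2, 4))))), Pow(29639, -1)) = Mul(Add(-3, Mul(-4, Mul(Pow(-8, -1), Add(7, -8)))), Rational(1, 29639)) = Mul(Add(-3, Mul(-4, Mul(Rational(-1, 8), -1))), Rational(1, 29639)) = Mul(Add(-3, Mul(-4, Rational(1, 8))), Rational(1, 29639)) = Mul(Add(-3, Rational(-1, 2)), Rational(1, 29639)) = Mul(Rational(-7, 2), Rational(1, 29639)) = Rational(-7, 59278)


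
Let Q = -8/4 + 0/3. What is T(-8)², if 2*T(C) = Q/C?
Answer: 1/64 ≈ 0.015625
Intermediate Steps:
Q = -2 (Q = -8*¼ + 0*(⅓) = -2 + 0 = -2)
T(C) = -1/C (T(C) = (-2/C)/2 = -1/C)
T(-8)² = (-1/(-8))² = (-1*(-⅛))² = (⅛)² = 1/64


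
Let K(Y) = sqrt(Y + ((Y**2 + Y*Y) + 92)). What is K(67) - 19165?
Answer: -19165 + sqrt(9137) ≈ -19069.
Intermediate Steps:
K(Y) = sqrt(92 + Y + 2*Y**2) (K(Y) = sqrt(Y + ((Y**2 + Y**2) + 92)) = sqrt(Y + (2*Y**2 + 92)) = sqrt(Y + (92 + 2*Y**2)) = sqrt(92 + Y + 2*Y**2))
K(67) - 19165 = sqrt(92 + 67 + 2*67**2) - 19165 = sqrt(92 + 67 + 2*4489) - 19165 = sqrt(92 + 67 + 8978) - 19165 = sqrt(9137) - 19165 = -19165 + sqrt(9137)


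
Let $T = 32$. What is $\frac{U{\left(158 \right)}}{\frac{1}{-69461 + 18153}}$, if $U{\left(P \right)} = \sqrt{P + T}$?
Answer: $- 51308 \sqrt{190} \approx -7.0723 \cdot 10^{5}$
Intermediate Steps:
$U{\left(P \right)} = \sqrt{32 + P}$ ($U{\left(P \right)} = \sqrt{P + 32} = \sqrt{32 + P}$)
$\frac{U{\left(158 \right)}}{\frac{1}{-69461 + 18153}} = \frac{\sqrt{32 + 158}}{\frac{1}{-69461 + 18153}} = \frac{\sqrt{190}}{\frac{1}{-51308}} = \frac{\sqrt{190}}{- \frac{1}{51308}} = \sqrt{190} \left(-51308\right) = - 51308 \sqrt{190}$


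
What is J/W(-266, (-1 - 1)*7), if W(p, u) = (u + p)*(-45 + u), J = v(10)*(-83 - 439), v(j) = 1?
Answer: -261/8260 ≈ -0.031598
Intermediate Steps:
J = -522 (J = 1*(-83 - 439) = 1*(-522) = -522)
W(p, u) = (-45 + u)*(p + u) (W(p, u) = (p + u)*(-45 + u) = (-45 + u)*(p + u))
J/W(-266, (-1 - 1)*7) = -522/(((-1 - 1)*7)² - 45*(-266) - 45*(-1 - 1)*7 - 266*(-1 - 1)*7) = -522/((-2*7)² + 11970 - (-90)*7 - (-532)*7) = -522/((-14)² + 11970 - 45*(-14) - 266*(-14)) = -522/(196 + 11970 + 630 + 3724) = -522/16520 = -522*1/16520 = -261/8260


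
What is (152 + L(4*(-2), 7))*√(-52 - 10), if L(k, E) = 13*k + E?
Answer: 55*I*√62 ≈ 433.07*I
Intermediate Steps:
L(k, E) = E + 13*k
(152 + L(4*(-2), 7))*√(-52 - 10) = (152 + (7 + 13*(4*(-2))))*√(-52 - 10) = (152 + (7 + 13*(-8)))*√(-62) = (152 + (7 - 104))*(I*√62) = (152 - 97)*(I*√62) = 55*(I*√62) = 55*I*√62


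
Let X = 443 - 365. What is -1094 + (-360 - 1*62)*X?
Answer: -34010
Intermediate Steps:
X = 78
-1094 + (-360 - 1*62)*X = -1094 + (-360 - 1*62)*78 = -1094 + (-360 - 62)*78 = -1094 - 422*78 = -1094 - 32916 = -34010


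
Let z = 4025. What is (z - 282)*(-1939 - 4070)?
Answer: -22491687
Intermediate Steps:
(z - 282)*(-1939 - 4070) = (4025 - 282)*(-1939 - 4070) = 3743*(-6009) = -22491687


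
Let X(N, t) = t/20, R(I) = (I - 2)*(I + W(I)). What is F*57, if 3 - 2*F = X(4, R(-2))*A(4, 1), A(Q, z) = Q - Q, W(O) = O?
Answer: 171/2 ≈ 85.500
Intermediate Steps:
A(Q, z) = 0
R(I) = 2*I*(-2 + I) (R(I) = (I - 2)*(I + I) = (-2 + I)*(2*I) = 2*I*(-2 + I))
X(N, t) = t/20 (X(N, t) = t*(1/20) = t/20)
F = 3/2 (F = 3/2 - (2*(-2)*(-2 - 2))/20*0/2 = 3/2 - (2*(-2)*(-4))/20*0/2 = 3/2 - (1/20)*16*0/2 = 3/2 - 2*0/5 = 3/2 - 1/2*0 = 3/2 + 0 = 3/2 ≈ 1.5000)
F*57 = (3/2)*57 = 171/2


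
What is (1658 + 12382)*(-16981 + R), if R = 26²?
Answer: -228922200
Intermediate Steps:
R = 676
(1658 + 12382)*(-16981 + R) = (1658 + 12382)*(-16981 + 676) = 14040*(-16305) = -228922200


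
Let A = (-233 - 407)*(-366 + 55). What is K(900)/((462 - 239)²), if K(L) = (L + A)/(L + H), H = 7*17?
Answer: 199940/50673851 ≈ 0.0039456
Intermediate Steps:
A = 199040 (A = -640*(-311) = 199040)
H = 119
K(L) = (199040 + L)/(119 + L) (K(L) = (L + 199040)/(L + 119) = (199040 + L)/(119 + L))
K(900)/((462 - 239)²) = ((199040 + 900)/(119 + 900))/((462 - 239)²) = (199940/1019)/(223²) = ((1/1019)*199940)/49729 = (199940/1019)*(1/49729) = 199940/50673851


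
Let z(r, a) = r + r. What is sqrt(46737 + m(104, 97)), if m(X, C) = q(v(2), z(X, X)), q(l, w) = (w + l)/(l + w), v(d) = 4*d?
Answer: sqrt(46738) ≈ 216.19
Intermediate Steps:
z(r, a) = 2*r
q(l, w) = 1 (q(l, w) = (l + w)/(l + w) = 1)
m(X, C) = 1
sqrt(46737 + m(104, 97)) = sqrt(46737 + 1) = sqrt(46738)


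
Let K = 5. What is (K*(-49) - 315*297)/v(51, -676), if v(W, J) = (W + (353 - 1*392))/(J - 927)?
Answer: 37590350/3 ≈ 1.2530e+7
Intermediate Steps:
v(W, J) = (-39 + W)/(-927 + J) (v(W, J) = (W + (353 - 392))/(-927 + J) = (W - 39)/(-927 + J) = (-39 + W)/(-927 + J))
(K*(-49) - 315*297)/v(51, -676) = (5*(-49) - 315*297)/(((-39 + 51)/(-927 - 676))) = (-245 - 93555)/((12/(-1603))) = -93800/((-1/1603*12)) = -93800/(-12/1603) = -93800*(-1603/12) = 37590350/3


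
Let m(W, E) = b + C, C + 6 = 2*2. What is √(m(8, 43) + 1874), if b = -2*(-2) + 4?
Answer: 2*√470 ≈ 43.359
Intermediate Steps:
C = -2 (C = -6 + 2*2 = -6 + 4 = -2)
b = 8 (b = 4 + 4 = 8)
m(W, E) = 6 (m(W, E) = 8 - 2 = 6)
√(m(8, 43) + 1874) = √(6 + 1874) = √1880 = 2*√470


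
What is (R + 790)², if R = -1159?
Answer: 136161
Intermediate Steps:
(R + 790)² = (-1159 + 790)² = (-369)² = 136161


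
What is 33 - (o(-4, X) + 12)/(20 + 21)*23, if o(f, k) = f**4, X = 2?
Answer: -4811/41 ≈ -117.34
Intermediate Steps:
33 - (o(-4, X) + 12)/(20 + 21)*23 = 33 - ((-4)**4 + 12)/(20 + 21)*23 = 33 - (256 + 12)/41*23 = 33 - 268*(1/41)*23 = 33 - 268*23/41 = 33 - 1*6164/41 = 33 - 6164/41 = -4811/41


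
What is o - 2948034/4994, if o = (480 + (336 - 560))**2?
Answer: 162169375/2497 ≈ 64946.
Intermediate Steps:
o = 65536 (o = (480 - 224)**2 = 256**2 = 65536)
o - 2948034/4994 = 65536 - 2948034/4994 = 65536 - 1*1474017/2497 = 65536 - 1474017/2497 = 162169375/2497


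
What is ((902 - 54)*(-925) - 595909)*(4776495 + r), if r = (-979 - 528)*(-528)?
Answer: -7691345387019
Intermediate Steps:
r = 795696 (r = -1507*(-528) = 795696)
((902 - 54)*(-925) - 595909)*(4776495 + r) = ((902 - 54)*(-925) - 595909)*(4776495 + 795696) = (848*(-925) - 595909)*5572191 = (-784400 - 595909)*5572191 = -1380309*5572191 = -7691345387019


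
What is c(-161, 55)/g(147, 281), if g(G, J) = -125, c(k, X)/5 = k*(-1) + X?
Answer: -216/25 ≈ -8.6400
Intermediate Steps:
c(k, X) = -5*k + 5*X (c(k, X) = 5*(k*(-1) + X) = 5*(-k + X) = 5*(X - k) = -5*k + 5*X)
c(-161, 55)/g(147, 281) = (-5*(-161) + 5*55)/(-125) = (805 + 275)*(-1/125) = 1080*(-1/125) = -216/25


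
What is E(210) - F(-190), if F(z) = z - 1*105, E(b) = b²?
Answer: 44395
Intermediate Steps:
F(z) = -105 + z (F(z) = z - 105 = -105 + z)
E(210) - F(-190) = 210² - (-105 - 190) = 44100 - 1*(-295) = 44100 + 295 = 44395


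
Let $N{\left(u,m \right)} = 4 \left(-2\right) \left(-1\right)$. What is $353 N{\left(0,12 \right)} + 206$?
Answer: $3030$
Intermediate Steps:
$N{\left(u,m \right)} = 8$ ($N{\left(u,m \right)} = \left(-8\right) \left(-1\right) = 8$)
$353 N{\left(0,12 \right)} + 206 = 353 \cdot 8 + 206 = 2824 + 206 = 3030$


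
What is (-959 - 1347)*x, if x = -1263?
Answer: 2912478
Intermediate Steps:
(-959 - 1347)*x = (-959 - 1347)*(-1263) = -2306*(-1263) = 2912478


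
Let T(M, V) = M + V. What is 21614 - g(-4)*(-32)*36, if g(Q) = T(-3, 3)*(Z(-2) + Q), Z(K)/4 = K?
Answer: 21614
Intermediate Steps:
Z(K) = 4*K
g(Q) = 0 (g(Q) = (-3 + 3)*(4*(-2) + Q) = 0*(-8 + Q) = 0)
21614 - g(-4)*(-32)*36 = 21614 - 0*(-32)*36 = 21614 - 0*36 = 21614 - 1*0 = 21614 + 0 = 21614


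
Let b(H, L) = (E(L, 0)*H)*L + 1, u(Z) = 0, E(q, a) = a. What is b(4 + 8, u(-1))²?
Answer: 1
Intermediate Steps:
b(H, L) = 1 (b(H, L) = (0*H)*L + 1 = 0*L + 1 = 0 + 1 = 1)
b(4 + 8, u(-1))² = 1² = 1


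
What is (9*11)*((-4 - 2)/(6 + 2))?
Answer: -297/4 ≈ -74.250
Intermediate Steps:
(9*11)*((-4 - 2)/(6 + 2)) = 99*(-6/8) = 99*(-6*1/8) = 99*(-3/4) = -297/4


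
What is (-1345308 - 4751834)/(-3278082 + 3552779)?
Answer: -6097142/274697 ≈ -22.196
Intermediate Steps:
(-1345308 - 4751834)/(-3278082 + 3552779) = -6097142/274697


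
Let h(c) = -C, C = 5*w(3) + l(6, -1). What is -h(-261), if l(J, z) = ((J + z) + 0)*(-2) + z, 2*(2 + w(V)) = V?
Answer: -27/2 ≈ -13.500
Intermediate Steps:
w(V) = -2 + V/2
l(J, z) = -z - 2*J (l(J, z) = (J + z)*(-2) + z = (-2*J - 2*z) + z = -z - 2*J)
C = -27/2 (C = 5*(-2 + (½)*3) + (-1*(-1) - 2*6) = 5*(-2 + 3/2) + (1 - 12) = 5*(-½) - 11 = -5/2 - 11 = -27/2 ≈ -13.500)
h(c) = 27/2 (h(c) = -1*(-27/2) = 27/2)
-h(-261) = -1*27/2 = -27/2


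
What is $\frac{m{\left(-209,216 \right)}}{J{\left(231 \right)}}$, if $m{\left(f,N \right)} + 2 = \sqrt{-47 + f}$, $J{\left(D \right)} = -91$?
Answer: $\frac{2}{91} - \frac{16 i}{91} \approx 0.021978 - 0.17582 i$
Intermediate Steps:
$m{\left(f,N \right)} = -2 + \sqrt{-47 + f}$
$\frac{m{\left(-209,216 \right)}}{J{\left(231 \right)}} = \frac{-2 + \sqrt{-47 - 209}}{-91} = \left(-2 + \sqrt{-256}\right) \left(- \frac{1}{91}\right) = \left(-2 + 16 i\right) \left(- \frac{1}{91}\right) = \frac{2}{91} - \frac{16 i}{91}$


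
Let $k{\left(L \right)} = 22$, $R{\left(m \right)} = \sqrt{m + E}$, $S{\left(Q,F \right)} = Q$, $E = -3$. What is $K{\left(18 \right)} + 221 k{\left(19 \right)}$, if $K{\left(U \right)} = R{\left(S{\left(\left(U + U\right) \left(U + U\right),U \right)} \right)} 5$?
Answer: $4862 + 5 \sqrt{1293} \approx 5041.8$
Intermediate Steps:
$R{\left(m \right)} = \sqrt{-3 + m}$ ($R{\left(m \right)} = \sqrt{m - 3} = \sqrt{-3 + m}$)
$K{\left(U \right)} = 5 \sqrt{-3 + 4 U^{2}}$ ($K{\left(U \right)} = \sqrt{-3 + \left(U + U\right) \left(U + U\right)} 5 = \sqrt{-3 + 2 U 2 U} 5 = \sqrt{-3 + 4 U^{2}} \cdot 5 = 5 \sqrt{-3 + 4 U^{2}}$)
$K{\left(18 \right)} + 221 k{\left(19 \right)} = 5 \sqrt{-3 + 4 \cdot 18^{2}} + 221 \cdot 22 = 5 \sqrt{-3 + 4 \cdot 324} + 4862 = 5 \sqrt{-3 + 1296} + 4862 = 5 \sqrt{1293} + 4862 = 4862 + 5 \sqrt{1293}$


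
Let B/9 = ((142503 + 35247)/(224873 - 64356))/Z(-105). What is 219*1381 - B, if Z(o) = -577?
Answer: 28011390355401/92618309 ≈ 3.0244e+5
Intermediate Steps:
B = -1599750/92618309 (B = 9*(((142503 + 35247)/(224873 - 64356))/(-577)) = 9*((177750/160517)*(-1/577)) = 9*(-177750/92618309) = -1599750/92618309 ≈ -0.017273)
219*1381 - B = 219*1381 - 1*(-1599750/92618309) = 302439 + 1599750/92618309 = 28011390355401/92618309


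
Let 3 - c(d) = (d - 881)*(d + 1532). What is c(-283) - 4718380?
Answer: -3264541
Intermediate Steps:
c(d) = 3 - (-881 + d)*(1532 + d) (c(d) = 3 - (d - 881)*(d + 1532) = 3 - (-881 + d)*(1532 + d))
c(-283) - 4718380 = (1349695 - 1*(-283)² - 651*(-283)) - 4718380 = (1349695 - 1*80089 + 184233) - 4718380 = (1349695 - 80089 + 184233) - 4718380 = 1453839 - 4718380 = -3264541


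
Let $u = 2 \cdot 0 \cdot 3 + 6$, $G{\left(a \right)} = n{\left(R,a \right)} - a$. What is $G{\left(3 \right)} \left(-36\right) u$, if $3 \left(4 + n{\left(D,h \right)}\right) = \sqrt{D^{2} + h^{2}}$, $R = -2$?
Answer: $1512 - 72 \sqrt{13} \approx 1252.4$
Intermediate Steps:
$n{\left(D,h \right)} = -4 + \frac{\sqrt{D^{2} + h^{2}}}{3}$
$G{\left(a \right)} = -4 - a + \frac{\sqrt{4 + a^{2}}}{3}$ ($G{\left(a \right)} = \left(-4 + \frac{\sqrt{\left(-2\right)^{2} + a^{2}}}{3}\right) - a = \left(-4 + \frac{\sqrt{4 + a^{2}}}{3}\right) - a = -4 - a + \frac{\sqrt{4 + a^{2}}}{3}$)
$u = 6$ ($u = 2 \cdot 0 + 6 = 0 + 6 = 6$)
$G{\left(3 \right)} \left(-36\right) u = \left(-4 - 3 + \frac{\sqrt{4 + 3^{2}}}{3}\right) \left(-36\right) 6 = \left(-4 - 3 + \frac{\sqrt{4 + 9}}{3}\right) \left(-36\right) 6 = \left(-4 - 3 + \frac{\sqrt{13}}{3}\right) \left(-36\right) 6 = \left(-7 + \frac{\sqrt{13}}{3}\right) \left(-36\right) 6 = \left(252 - 12 \sqrt{13}\right) 6 = 1512 - 72 \sqrt{13}$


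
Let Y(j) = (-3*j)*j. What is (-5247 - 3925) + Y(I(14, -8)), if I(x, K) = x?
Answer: -9760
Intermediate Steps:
Y(j) = -3*j**2
(-5247 - 3925) + Y(I(14, -8)) = (-5247 - 3925) - 3*14**2 = -9172 - 3*196 = -9172 - 588 = -9760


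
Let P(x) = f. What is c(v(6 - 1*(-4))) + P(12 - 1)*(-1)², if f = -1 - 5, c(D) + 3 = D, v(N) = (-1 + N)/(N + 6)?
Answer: -135/16 ≈ -8.4375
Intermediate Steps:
v(N) = (-1 + N)/(6 + N)
c(D) = -3 + D
f = -6
P(x) = -6
c(v(6 - 1*(-4))) + P(12 - 1)*(-1)² = (-3 + (-1 + (6 - 1*(-4)))/(6 + (6 - 1*(-4)))) - 6*(-1)² = (-3 + (-1 + (6 + 4))/(6 + (6 + 4))) - 6*1 = (-3 + (-1 + 10)/(6 + 10)) - 6 = (-3 + 9/16) - 6 = -39/16 - 6 = -135/16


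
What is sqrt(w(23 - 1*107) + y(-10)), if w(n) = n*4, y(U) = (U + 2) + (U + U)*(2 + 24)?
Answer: 12*I*sqrt(6) ≈ 29.394*I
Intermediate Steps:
y(U) = 2 + 53*U (y(U) = (2 + U) + (2*U)*26 = (2 + U) + 52*U = 2 + 53*U)
w(n) = 4*n
sqrt(w(23 - 1*107) + y(-10)) = sqrt(4*(23 - 1*107) + (2 + 53*(-10))) = sqrt(4*(23 - 107) + (2 - 530)) = sqrt(4*(-84) - 528) = sqrt(-336 - 528) = sqrt(-864) = 12*I*sqrt(6)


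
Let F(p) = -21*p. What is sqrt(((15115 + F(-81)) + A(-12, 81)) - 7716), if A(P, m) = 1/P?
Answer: sqrt(327597)/6 ≈ 95.393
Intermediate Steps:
sqrt(((15115 + F(-81)) + A(-12, 81)) - 7716) = sqrt(((15115 - 21*(-81)) + 1/(-12)) - 7716) = sqrt(((15115 + 1701) - 1/12) - 7716) = sqrt((16816 - 1/12) - 7716) = sqrt(201791/12 - 7716) = sqrt(109199/12) = sqrt(327597)/6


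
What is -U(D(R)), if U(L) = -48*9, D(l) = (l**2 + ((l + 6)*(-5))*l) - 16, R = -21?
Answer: 432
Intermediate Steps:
D(l) = -16 + l**2 + l*(-30 - 5*l) (D(l) = (l**2 + ((6 + l)*(-5))*l) - 16 = (l**2 + (-30 - 5*l)*l) - 16 = (l**2 + l*(-30 - 5*l)) - 16 = -16 + l**2 + l*(-30 - 5*l))
U(L) = -432
-U(D(R)) = -1*(-432) = 432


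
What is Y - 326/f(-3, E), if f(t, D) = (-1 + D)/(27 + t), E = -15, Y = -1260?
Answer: -771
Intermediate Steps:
f(t, D) = (-1 + D)/(27 + t)
Y - 326/f(-3, E) = -1260 - 326/((-1 - 15)/(27 - 3)) = -1260 - 326/(-16/24) = -1260 - 326/((1/24)*(-16)) = -1260 - 326/(-2/3) = -1260 - 326*(-3)/2 = -1260 - 1*(-489) = -1260 + 489 = -771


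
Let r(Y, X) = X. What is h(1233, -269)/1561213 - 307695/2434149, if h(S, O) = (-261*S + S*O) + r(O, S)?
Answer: -689356052776/1266741687579 ≈ -0.54420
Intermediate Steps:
h(S, O) = -260*S + O*S (h(S, O) = (-261*S + S*O) + S = (-261*S + O*S) + S = -260*S + O*S)
h(1233, -269)/1561213 - 307695/2434149 = (1233*(-260 - 269))/1561213 - 307695/2434149 = (1233*(-529))*(1/1561213) - 307695*1/2434149 = -652257*1/1561213 - 102565/811383 = -652257/1561213 - 102565/811383 = -689356052776/1266741687579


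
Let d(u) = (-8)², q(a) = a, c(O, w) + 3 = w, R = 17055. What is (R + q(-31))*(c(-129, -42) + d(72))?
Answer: 323456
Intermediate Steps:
c(O, w) = -3 + w
d(u) = 64
(R + q(-31))*(c(-129, -42) + d(72)) = (17055 - 31)*((-3 - 42) + 64) = 17024*(-45 + 64) = 17024*19 = 323456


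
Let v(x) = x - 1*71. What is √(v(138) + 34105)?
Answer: 2*√8543 ≈ 184.86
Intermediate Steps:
v(x) = -71 + x (v(x) = x - 71 = -71 + x)
√(v(138) + 34105) = √((-71 + 138) + 34105) = √(67 + 34105) = √34172 = 2*√8543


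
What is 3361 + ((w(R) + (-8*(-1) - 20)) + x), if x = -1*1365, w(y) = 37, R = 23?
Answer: 2021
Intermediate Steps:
x = -1365
3361 + ((w(R) + (-8*(-1) - 20)) + x) = 3361 + ((37 + (-8*(-1) - 20)) - 1365) = 3361 + ((37 + (8 - 20)) - 1365) = 3361 + ((37 - 12) - 1365) = 3361 + (25 - 1365) = 3361 - 1340 = 2021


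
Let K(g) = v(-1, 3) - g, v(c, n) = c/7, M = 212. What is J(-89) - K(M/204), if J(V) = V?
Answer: -31351/357 ≈ -87.818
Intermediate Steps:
v(c, n) = c/7 (v(c, n) = c*(⅐) = c/7)
K(g) = -⅐ - g (K(g) = (⅐)*(-1) - g = -⅐ - g)
J(-89) - K(M/204) = -89 - (-⅐ - 212/204) = -89 - (-⅐ - 1*53/51) = -89 - (-⅐ - 53/51) = -89 - 1*(-422/357) = -89 + 422/357 = -31351/357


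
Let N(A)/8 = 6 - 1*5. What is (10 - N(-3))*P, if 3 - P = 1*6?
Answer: -6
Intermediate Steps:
P = -3 (P = 3 - 6 = -3)
N(A) = 8 (N(A) = 8*(6 - 1*5) = 8*(6 - 5) = 8*1 = 8)
(10 - N(-3))*P = (10 - 1*8)*(-3) = (10 - 8)*(-3) = 2*(-3) = -6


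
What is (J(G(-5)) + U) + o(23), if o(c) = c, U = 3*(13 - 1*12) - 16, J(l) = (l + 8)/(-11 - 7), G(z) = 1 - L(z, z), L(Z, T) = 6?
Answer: 59/6 ≈ 9.8333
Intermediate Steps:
G(z) = -5 (G(z) = 1 - 1*6 = 1 - 6 = -5)
J(l) = -4/9 - l/18 (J(l) = (8 + l)/(-18) = (8 + l)*(-1/18) = -4/9 - l/18)
U = -13 (U = 3*(13 - 12) - 16 = 3*1 - 16 = 3 - 16 = -13)
(J(G(-5)) + U) + o(23) = ((-4/9 - 1/18*(-5)) - 13) + 23 = ((-4/9 + 5/18) - 13) + 23 = (-1/6 - 13) + 23 = -79/6 + 23 = 59/6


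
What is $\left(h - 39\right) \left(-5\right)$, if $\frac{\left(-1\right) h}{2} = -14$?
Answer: $55$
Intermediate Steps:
$h = 28$ ($h = \left(-2\right) \left(-14\right) = 28$)
$\left(h - 39\right) \left(-5\right) = \left(28 - 39\right) \left(-5\right) = \left(-11\right) \left(-5\right) = 55$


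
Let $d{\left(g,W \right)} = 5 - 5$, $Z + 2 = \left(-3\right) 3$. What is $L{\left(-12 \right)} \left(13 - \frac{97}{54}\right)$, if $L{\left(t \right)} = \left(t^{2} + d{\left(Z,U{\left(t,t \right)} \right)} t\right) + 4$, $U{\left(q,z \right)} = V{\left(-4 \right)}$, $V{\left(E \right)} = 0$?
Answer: $\frac{44770}{27} \approx 1658.1$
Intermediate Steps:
$U{\left(q,z \right)} = 0$
$Z = -11$ ($Z = -2 - 9 = -11$)
$d{\left(g,W \right)} = 0$
$L{\left(t \right)} = 4 + t^{2}$ ($L{\left(t \right)} = \left(t^{2} + 0 t\right) + 4 = \left(t^{2} + 0\right) + 4 = t^{2} + 4 = 4 + t^{2}$)
$L{\left(-12 \right)} \left(13 - \frac{97}{54}\right) = \left(4 + \left(-12\right)^{2}\right) \left(13 - \frac{97}{54}\right) = \left(4 + 144\right) \left(13 - \frac{97}{54}\right) = 148 \left(13 - \frac{97}{54}\right) = 148 \cdot \frac{605}{54} = \frac{44770}{27}$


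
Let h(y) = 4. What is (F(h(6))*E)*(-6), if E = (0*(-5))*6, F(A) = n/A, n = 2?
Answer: 0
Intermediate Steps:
F(A) = 2/A
E = 0 (E = 0*6 = 0)
(F(h(6))*E)*(-6) = ((2/4)*0)*(-6) = ((2*(¼))*0)*(-6) = ((½)*0)*(-6) = 0*(-6) = 0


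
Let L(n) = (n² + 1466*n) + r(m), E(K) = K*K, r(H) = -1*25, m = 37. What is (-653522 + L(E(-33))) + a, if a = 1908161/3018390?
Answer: 6425695422881/3018390 ≈ 2.1288e+6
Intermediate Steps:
a = 1908161/3018390 (a = 1908161*(1/3018390) = 1908161/3018390 ≈ 0.63218)
r(H) = -25
E(K) = K²
L(n) = -25 + n² + 1466*n (L(n) = (n² + 1466*n) - 25 = -25 + n² + 1466*n)
(-653522 + L(E(-33))) + a = (-653522 + (-25 + ((-33)²)² + 1466*(-33)²)) + 1908161/3018390 = (-653522 + (-25 + 1089² + 1466*1089)) + 1908161/3018390 = (-653522 + (-25 + 1185921 + 1596474)) + 1908161/3018390 = (-653522 + 2782370) + 1908161/3018390 = 2128848 + 1908161/3018390 = 6425695422881/3018390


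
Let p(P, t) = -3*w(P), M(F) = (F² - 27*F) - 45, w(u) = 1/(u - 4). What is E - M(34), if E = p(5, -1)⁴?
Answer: -112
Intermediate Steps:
w(u) = 1/(-4 + u)
M(F) = -45 + F² - 27*F
p(P, t) = -3/(-4 + P)
E = 81 (E = (-3/(-4 + 5))⁴ = (-3/1)⁴ = (-3*1)⁴ = (-3)⁴ = 81)
E - M(34) = 81 - (-45 + 34² - 27*34) = 81 - (-45 + 1156 - 918) = 81 - 1*193 = 81 - 193 = -112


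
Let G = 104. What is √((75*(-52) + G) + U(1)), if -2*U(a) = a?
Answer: I*√15186/2 ≈ 61.616*I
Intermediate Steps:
U(a) = -a/2
√((75*(-52) + G) + U(1)) = √((75*(-52) + 104) - ½*1) = √((-3900 + 104) - ½) = √(-3796 - ½) = √(-7593/2) = I*√15186/2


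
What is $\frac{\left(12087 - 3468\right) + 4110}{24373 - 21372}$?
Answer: $\frac{12729}{3001} \approx 4.2416$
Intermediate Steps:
$\frac{\left(12087 - 3468\right) + 4110}{24373 - 21372} = \frac{\left(12087 - 3468\right) + 4110}{3001} = \left(8619 + 4110\right) \frac{1}{3001} = 12729 \cdot \frac{1}{3001} = \frac{12729}{3001}$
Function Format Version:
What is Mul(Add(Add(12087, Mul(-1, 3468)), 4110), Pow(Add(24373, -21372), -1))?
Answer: Rational(12729, 3001) ≈ 4.2416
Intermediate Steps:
Mul(Add(Add(12087, Mul(-1, 3468)), 4110), Pow(Add(24373, -21372), -1)) = Mul(Add(Add(12087, -3468), 4110), Pow(3001, -1)) = Mul(Add(8619, 4110), Rational(1, 3001)) = Mul(12729, Rational(1, 3001)) = Rational(12729, 3001)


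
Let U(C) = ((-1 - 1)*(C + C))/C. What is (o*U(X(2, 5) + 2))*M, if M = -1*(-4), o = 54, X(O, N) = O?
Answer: -864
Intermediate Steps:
U(C) = -4 (U(C) = (-4*C)/C = -4)
M = 4
(o*U(X(2, 5) + 2))*M = (54*(-4))*4 = -216*4 = -864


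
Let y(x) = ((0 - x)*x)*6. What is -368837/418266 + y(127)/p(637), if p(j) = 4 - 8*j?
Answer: 253941815/14011911 ≈ 18.123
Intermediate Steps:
y(x) = -6*x² (y(x) = ((-x)*x)*6 = -x²*6 = -6*x²)
-368837/418266 + y(127)/p(637) = -368837/418266 + (-6*127²)/(4 - 8*637) = -368837*1/418266 + (-6*16129)/(4 - 5096) = -368837/418266 - 96774/(-5092) = -368837/418266 - 96774*(-1/5092) = -368837/418266 + 48387/2546 = 253941815/14011911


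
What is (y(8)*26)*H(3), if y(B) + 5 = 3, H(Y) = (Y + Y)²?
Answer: -1872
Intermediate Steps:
H(Y) = 4*Y² (H(Y) = (2*Y)² = 4*Y²)
y(B) = -2 (y(B) = -5 + 3 = -2)
(y(8)*26)*H(3) = (-2*26)*(4*3²) = -208*9 = -52*36 = -1872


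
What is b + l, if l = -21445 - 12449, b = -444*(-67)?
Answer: -4146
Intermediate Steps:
b = 29748
l = -33894
b + l = 29748 - 33894 = -4146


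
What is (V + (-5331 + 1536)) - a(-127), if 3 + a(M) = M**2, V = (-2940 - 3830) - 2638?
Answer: -29329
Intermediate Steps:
V = -9408 (V = -6770 - 2638 = -9408)
a(M) = -3 + M**2
(V + (-5331 + 1536)) - a(-127) = (-9408 + (-5331 + 1536)) - (-3 + (-127)**2) = (-9408 - 3795) - (-3 + 16129) = -13203 - 1*16126 = -13203 - 16126 = -29329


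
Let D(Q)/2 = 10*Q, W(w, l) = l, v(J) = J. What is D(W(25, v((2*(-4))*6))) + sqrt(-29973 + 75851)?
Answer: -960 + sqrt(45878) ≈ -745.81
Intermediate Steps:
D(Q) = 20*Q (D(Q) = 2*(10*Q) = 20*Q)
D(W(25, v((2*(-4))*6))) + sqrt(-29973 + 75851) = 20*((2*(-4))*6) + sqrt(-29973 + 75851) = 20*(-8*6) + sqrt(45878) = 20*(-48) + sqrt(45878) = -960 + sqrt(45878)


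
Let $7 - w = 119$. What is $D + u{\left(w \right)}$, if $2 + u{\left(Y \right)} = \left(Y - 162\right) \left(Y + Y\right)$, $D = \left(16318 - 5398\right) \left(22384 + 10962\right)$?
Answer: $364199694$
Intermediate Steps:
$w = -112$ ($w = 7 - 119 = -112$)
$D = 364138320$ ($D = 10920 \cdot 33346 = 364138320$)
$u{\left(Y \right)} = -2 + 2 Y \left(-162 + Y\right)$ ($u{\left(Y \right)} = -2 + \left(Y - 162\right) \left(Y + Y\right) = -2 + \left(-162 + Y\right) 2 Y = -2 + 2 Y \left(-162 + Y\right)$)
$D + u{\left(w \right)} = 364138320 - \left(-36286 - 25088\right) = 364138320 + \left(-2 + 36288 + 2 \cdot 12544\right) = 364138320 + \left(-2 + 36288 + 25088\right) = 364138320 + 61374 = 364199694$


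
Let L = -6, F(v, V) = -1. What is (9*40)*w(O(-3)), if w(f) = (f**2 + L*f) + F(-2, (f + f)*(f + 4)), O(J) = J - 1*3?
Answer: 25560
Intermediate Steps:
O(J) = -3 + J (O(J) = J - 3 = -3 + J)
w(f) = -1 + f**2 - 6*f (w(f) = (f**2 - 6*f) - 1 = -1 + f**2 - 6*f)
(9*40)*w(O(-3)) = (9*40)*(-1 + (-3 - 3)**2 - 6*(-3 - 3)) = 360*(-1 + (-6)**2 - 6*(-6)) = 360*(-1 + 36 + 36) = 360*71 = 25560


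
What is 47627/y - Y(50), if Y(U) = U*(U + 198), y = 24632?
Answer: -305389173/24632 ≈ -12398.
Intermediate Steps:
Y(U) = U*(198 + U)
47627/y - Y(50) = 47627/24632 - 50*(198 + 50) = 47627*(1/24632) - 50*248 = 47627/24632 - 1*12400 = 47627/24632 - 12400 = -305389173/24632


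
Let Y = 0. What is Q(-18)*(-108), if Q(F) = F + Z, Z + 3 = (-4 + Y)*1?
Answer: 2700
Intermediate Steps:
Z = -7 (Z = -3 + (-4 + 0)*1 = -3 - 4*1 = -3 - 4 = -7)
Q(F) = -7 + F (Q(F) = F - 7 = -7 + F)
Q(-18)*(-108) = (-7 - 18)*(-108) = -25*(-108) = 2700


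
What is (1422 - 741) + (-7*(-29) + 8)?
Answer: 892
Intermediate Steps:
(1422 - 741) + (-7*(-29) + 8) = 681 + (203 + 8) = 681 + 211 = 892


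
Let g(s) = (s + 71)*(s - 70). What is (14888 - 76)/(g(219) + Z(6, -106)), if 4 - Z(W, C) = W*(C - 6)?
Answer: 7406/21943 ≈ 0.33751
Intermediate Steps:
Z(W, C) = 4 - W*(-6 + C) (Z(W, C) = 4 - W*(C - 6) = 4 - W*(-6 + C))
g(s) = (-70 + s)*(71 + s) (g(s) = (71 + s)*(-70 + s) = (-70 + s)*(71 + s))
(14888 - 76)/(g(219) + Z(6, -106)) = (14888 - 76)/((-4970 + 219 + 219²) + (4 + 6*6 - 1*(-106)*6)) = 14812/((-4970 + 219 + 47961) + (4 + 36 + 636)) = 14812/(43210 + 676) = 14812/43886 = 14812*(1/43886) = 7406/21943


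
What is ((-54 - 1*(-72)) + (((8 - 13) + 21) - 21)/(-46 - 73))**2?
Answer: 4609609/14161 ≈ 325.51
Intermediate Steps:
((-54 - 1*(-72)) + (((8 - 13) + 21) - 21)/(-46 - 73))**2 = ((-54 + 72) + ((-5 + 21) - 21)/(-119))**2 = (18 + (16 - 21)*(-1/119))**2 = (18 - 5*(-1/119))**2 = (18 + 5/119)**2 = (2147/119)**2 = 4609609/14161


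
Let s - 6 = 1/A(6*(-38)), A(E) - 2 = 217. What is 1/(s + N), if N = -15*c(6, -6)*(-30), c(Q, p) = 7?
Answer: 219/691165 ≈ 0.00031686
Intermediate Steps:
A(E) = 219 (A(E) = 2 + 217 = 219)
N = 3150 (N = -15*7*(-30) = -105*(-30) = 3150)
s = 1315/219 (s = 6 + 1/219 = 1315/219 ≈ 6.0046)
1/(s + N) = 1/(1315/219 + 3150) = 1/(691165/219) = 219/691165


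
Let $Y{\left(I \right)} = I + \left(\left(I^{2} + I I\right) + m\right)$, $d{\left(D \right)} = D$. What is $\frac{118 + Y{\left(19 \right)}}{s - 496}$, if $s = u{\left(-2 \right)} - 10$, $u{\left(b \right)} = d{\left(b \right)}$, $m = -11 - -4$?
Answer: $- \frac{213}{127} \approx -1.6772$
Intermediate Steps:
$m = -7$ ($m = -11 + 4 = -7$)
$u{\left(b \right)} = b$
$s = -12$ ($s = -2 - 10 = -12$)
$Y{\left(I \right)} = -7 + I + 2 I^{2}$ ($Y{\left(I \right)} = I - \left(7 - I^{2} - I I\right) = I + \left(\left(I^{2} + I^{2}\right) - 7\right) = I + \left(2 I^{2} - 7\right) = I + \left(-7 + 2 I^{2}\right) = -7 + I + 2 I^{2}$)
$\frac{118 + Y{\left(19 \right)}}{s - 496} = \frac{118 + \left(-7 + 19 + 2 \cdot 19^{2}\right)}{-12 - 496} = \frac{118 + \left(-7 + 19 + 2 \cdot 361\right)}{-508} = \left(118 + \left(-7 + 19 + 722\right)\right) \left(- \frac{1}{508}\right) = \left(118 + 734\right) \left(- \frac{1}{508}\right) = 852 \left(- \frac{1}{508}\right) = - \frac{213}{127}$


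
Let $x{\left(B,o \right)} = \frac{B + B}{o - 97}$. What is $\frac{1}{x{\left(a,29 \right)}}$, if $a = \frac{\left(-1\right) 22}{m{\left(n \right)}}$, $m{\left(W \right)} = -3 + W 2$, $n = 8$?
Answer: $\frac{221}{11} \approx 20.091$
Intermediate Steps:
$m{\left(W \right)} = -3 + 2 W$
$a = - \frac{22}{13}$ ($a = \frac{\left(-1\right) 22}{-3 + 2 \cdot 8} = - \frac{22}{-3 + 16} = - \frac{22}{13} \approx -1.6923$)
$x{\left(B,o \right)} = \frac{2 B}{-97 + o}$
$\frac{1}{x{\left(a,29 \right)}} = \frac{1}{2 \left(- \frac{22}{13}\right) \frac{1}{-97 + 29}} = \frac{1}{2 \left(- \frac{22}{13}\right) \frac{1}{-68}} = \frac{1}{2 \left(- \frac{22}{13}\right) \left(- \frac{1}{68}\right)} = \frac{1}{\frac{11}{221}} = \frac{221}{11}$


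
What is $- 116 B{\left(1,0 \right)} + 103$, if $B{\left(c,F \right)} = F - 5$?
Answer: $683$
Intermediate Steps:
$B{\left(c,F \right)} = -5 + F$ ($B{\left(c,F \right)} = F - 5 = -5 + F$)
$- 116 B{\left(1,0 \right)} + 103 = - 116 \left(-5 + 0\right) + 103 = \left(-116\right) \left(-5\right) + 103 = 580 + 103 = 683$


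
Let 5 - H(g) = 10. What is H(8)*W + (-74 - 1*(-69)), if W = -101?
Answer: 500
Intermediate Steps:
H(g) = -5 (H(g) = 5 - 1*10 = 5 - 10 = -5)
H(8)*W + (-74 - 1*(-69)) = -5*(-101) + (-74 - 1*(-69)) = 505 + (-74 + 69) = 505 - 5 = 500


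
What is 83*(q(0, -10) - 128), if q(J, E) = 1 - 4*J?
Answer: -10541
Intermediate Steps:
83*(q(0, -10) - 128) = 83*((1 - 4*0) - 128) = 83*((1 + 0) - 128) = 83*(1 - 128) = 83*(-127) = -10541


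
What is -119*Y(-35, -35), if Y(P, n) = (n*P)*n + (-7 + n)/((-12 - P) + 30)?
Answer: 270417623/53 ≈ 5.1022e+6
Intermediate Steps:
Y(P, n) = P*n**2 + (-7 + n)/(18 - P) (Y(P, n) = (P*n)*n + (-7 + n)/(18 - P) = P*n**2 + (-7 + n)/(18 - P))
-119*Y(-35, -35) = -119*(7 - 1*(-35) + (-35)**2*(-35)**2 - 18*(-35)*(-35)**2)/(-18 - 35) = -119*(7 + 35 + 1225*1225 - 18*(-35)*1225)/(-53) = -(-119)*(7 + 35 + 1500625 + 771750)/53 = -(-119)*2272417/53 = -119*(-2272417/53) = 270417623/53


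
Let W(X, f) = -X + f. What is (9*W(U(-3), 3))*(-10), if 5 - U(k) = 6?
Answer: -360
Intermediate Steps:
U(k) = -1 (U(k) = 5 - 1*6 = 5 - 6 = -1)
W(X, f) = f - X
(9*W(U(-3), 3))*(-10) = (9*(3 - 1*(-1)))*(-10) = (9*(3 + 1))*(-10) = (9*4)*(-10) = 36*(-10) = -360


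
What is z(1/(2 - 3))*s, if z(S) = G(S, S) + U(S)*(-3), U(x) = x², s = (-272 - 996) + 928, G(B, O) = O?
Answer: 1360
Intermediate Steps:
s = -340 (s = -1268 + 928 = -340)
z(S) = S - 3*S² (z(S) = S + S²*(-3) = S - 3*S²)
z(1/(2 - 3))*s = ((1 - 3/(2 - 3))/(2 - 3))*(-340) = ((1 - 3/(-1))/(-1))*(-340) = -(1 - 3*(-1))*(-340) = -(1 + 3)*(-340) = -1*4*(-340) = -4*(-340) = 1360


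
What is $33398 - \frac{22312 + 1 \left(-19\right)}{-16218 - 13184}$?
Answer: $\frac{981990289}{29402} \approx 33399.0$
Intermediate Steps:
$33398 - \frac{22312 + 1 \left(-19\right)}{-16218 - 13184} = 33398 - \frac{22312 - 19}{-29402} = 33398 - 22293 \left(- \frac{1}{29402}\right) = 33398 - - \frac{22293}{29402} = 33398 + \frac{22293}{29402} = \frac{981990289}{29402}$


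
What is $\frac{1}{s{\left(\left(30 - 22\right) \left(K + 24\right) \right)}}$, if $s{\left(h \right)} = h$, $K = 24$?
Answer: $\frac{1}{384} \approx 0.0026042$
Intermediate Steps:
$\frac{1}{s{\left(\left(30 - 22\right) \left(K + 24\right) \right)}} = \frac{1}{\left(30 - 22\right) \left(24 + 24\right)} = \frac{1}{8 \cdot 48} = \frac{1}{384}$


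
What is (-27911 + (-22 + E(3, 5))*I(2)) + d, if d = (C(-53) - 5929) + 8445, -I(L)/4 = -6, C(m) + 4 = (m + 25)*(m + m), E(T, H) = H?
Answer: -22839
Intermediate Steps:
C(m) = -4 + 2*m*(25 + m) (C(m) = -4 + (m + 25)*(m + m) = -4 + (25 + m)*(2*m) = -4 + 2*m*(25 + m))
I(L) = 24 (I(L) = -4*(-6) = 24)
d = 5480 (d = ((-4 + 2*(-53)² + 50*(-53)) - 5929) + 8445 = ((-4 + 2*2809 - 2650) - 5929) + 8445 = ((-4 + 5618 - 2650) - 5929) + 8445 = (2964 - 5929) + 8445 = -2965 + 8445 = 5480)
(-27911 + (-22 + E(3, 5))*I(2)) + d = (-27911 + (-22 + 5)*24) + 5480 = (-27911 - 17*24) + 5480 = (-27911 - 408) + 5480 = -28319 + 5480 = -22839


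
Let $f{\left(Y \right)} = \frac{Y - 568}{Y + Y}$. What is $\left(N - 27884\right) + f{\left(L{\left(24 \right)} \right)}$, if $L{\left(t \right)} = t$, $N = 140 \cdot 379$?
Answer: $\frac{75494}{3} \approx 25165.0$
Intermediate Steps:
$N = 53060$
$f{\left(Y \right)} = \frac{-568 + Y}{2 Y}$
$\left(N - 27884\right) + f{\left(L{\left(24 \right)} \right)} = \left(53060 - 27884\right) + \frac{-568 + 24}{2 \cdot 24} = 25176 + \frac{1}{2} \cdot \frac{1}{24} \left(-544\right) = 25176 - \frac{34}{3} = \frac{75494}{3}$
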